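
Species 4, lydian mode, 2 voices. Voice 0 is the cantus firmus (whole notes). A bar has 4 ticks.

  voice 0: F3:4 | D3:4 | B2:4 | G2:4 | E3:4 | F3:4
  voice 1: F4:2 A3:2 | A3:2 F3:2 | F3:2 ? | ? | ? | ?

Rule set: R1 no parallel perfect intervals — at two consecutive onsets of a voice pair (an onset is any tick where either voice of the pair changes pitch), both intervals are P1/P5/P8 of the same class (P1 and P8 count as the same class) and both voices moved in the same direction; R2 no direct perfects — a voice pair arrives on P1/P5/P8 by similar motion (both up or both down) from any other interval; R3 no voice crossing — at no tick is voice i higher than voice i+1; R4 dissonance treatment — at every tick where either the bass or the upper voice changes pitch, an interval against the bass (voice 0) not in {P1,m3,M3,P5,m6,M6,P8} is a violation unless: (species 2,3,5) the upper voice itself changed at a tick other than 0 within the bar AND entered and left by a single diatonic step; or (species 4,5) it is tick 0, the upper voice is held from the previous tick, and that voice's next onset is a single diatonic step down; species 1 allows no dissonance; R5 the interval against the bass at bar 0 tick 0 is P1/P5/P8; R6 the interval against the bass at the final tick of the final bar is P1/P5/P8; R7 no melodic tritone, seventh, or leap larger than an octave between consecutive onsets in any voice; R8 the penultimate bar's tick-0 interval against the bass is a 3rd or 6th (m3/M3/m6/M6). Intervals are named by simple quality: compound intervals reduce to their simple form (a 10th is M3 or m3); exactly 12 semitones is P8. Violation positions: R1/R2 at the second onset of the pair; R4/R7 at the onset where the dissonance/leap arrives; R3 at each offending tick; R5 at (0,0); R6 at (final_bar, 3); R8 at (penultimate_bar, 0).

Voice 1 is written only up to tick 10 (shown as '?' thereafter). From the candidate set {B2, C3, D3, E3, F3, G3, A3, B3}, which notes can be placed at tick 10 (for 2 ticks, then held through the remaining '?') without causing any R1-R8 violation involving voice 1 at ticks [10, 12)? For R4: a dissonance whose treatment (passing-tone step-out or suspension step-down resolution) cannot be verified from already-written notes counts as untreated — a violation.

{D3, F3, G3}

B2: violates R7
C3: violates R4
D3: legal
E3: violates R4
F3: legal
G3: legal
A3: violates R4
B3: violates R7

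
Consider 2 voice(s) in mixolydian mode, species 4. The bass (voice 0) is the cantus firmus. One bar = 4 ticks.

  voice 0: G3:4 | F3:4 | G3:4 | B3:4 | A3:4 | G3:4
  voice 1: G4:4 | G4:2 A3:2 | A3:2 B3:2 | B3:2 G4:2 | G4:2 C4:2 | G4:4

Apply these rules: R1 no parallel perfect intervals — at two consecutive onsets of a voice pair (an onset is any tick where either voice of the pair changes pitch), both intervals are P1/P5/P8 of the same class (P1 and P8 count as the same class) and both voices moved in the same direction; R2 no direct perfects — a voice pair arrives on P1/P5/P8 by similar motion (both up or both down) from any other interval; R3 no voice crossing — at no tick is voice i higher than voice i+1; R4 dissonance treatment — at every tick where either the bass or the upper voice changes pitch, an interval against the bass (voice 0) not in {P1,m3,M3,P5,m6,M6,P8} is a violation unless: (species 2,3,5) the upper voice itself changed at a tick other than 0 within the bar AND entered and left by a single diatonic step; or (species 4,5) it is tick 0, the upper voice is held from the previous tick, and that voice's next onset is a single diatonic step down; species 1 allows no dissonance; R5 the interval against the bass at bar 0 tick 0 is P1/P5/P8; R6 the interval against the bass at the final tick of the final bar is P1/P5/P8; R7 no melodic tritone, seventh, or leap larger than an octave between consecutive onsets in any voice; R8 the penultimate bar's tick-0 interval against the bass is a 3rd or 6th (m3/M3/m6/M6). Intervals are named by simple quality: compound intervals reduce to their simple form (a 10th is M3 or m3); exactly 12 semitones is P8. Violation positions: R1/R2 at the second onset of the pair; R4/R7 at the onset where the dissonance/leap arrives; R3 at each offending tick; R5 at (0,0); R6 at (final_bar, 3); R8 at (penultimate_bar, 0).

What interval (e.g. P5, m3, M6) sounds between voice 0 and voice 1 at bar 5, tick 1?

P8

voice 0=G3 voice 1=G4 -> P8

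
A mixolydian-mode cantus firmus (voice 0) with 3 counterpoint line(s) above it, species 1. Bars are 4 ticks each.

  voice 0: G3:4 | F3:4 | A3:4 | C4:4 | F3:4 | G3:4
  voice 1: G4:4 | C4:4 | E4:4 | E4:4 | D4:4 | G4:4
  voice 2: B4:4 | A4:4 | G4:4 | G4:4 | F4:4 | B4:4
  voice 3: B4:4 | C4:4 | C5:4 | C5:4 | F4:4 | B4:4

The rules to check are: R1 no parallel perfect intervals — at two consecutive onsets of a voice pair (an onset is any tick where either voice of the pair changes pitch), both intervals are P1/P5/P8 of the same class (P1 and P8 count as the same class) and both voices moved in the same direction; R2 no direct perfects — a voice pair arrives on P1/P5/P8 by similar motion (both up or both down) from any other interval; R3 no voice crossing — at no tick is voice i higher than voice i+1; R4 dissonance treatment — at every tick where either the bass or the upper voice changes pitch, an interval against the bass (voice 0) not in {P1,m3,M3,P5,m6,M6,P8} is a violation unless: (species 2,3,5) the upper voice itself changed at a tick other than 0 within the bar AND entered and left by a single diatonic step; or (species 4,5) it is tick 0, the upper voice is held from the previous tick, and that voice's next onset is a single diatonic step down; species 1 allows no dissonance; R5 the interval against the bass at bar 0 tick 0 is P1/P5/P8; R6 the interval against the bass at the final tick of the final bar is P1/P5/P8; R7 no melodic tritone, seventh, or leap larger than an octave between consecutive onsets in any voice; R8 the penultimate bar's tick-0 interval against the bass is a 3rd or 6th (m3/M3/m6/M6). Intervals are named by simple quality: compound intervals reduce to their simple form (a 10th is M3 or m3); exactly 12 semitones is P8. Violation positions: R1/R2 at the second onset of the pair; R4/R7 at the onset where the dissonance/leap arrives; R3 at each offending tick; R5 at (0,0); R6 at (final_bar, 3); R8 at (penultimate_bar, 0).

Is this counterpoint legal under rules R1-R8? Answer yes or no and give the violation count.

No (23 violations)

bar 0: v0=G3 v1=G4 v2=B4 v3=B4 (M3)
bar 1: v0=F3 v1=C4 v2=A4 v3=C4 (P5)
bar 2: v0=A3 v1=E4 v2=G4 v3=C5 (m3)
bar 3: v0=C4 v1=E4 v2=G4 v3=C5 (P8)
bar 4: v0=F3 v1=D4 v2=F4 v3=F4 (P8)
bar 5: v0=G3 v1=G4 v2=B4 v3=B4 (M3)
  R5 @ bar0.0: opens on M3
  R5 @ bar0.0: opens on M3
  R2 @ bar1.0: G3/G4 P8 -> F3/C4 P5 similar
  R2 @ bar1.0: G3/B4 M3 -> F3/C4 P5 similar
  R2 @ bar1.0: G4/B4 M3 -> C4/C4 P1 similar
  R3 @ bar1.0: A4 above C4
  R7 @ bar1.0: B4->C4 leap 11st
  R3 @ bar1.1: A4 above C4
  R3 @ bar1.2: A4 above C4
  R3 @ bar1.3: A4 above C4
  R1 @ bar2.0: F3/C4 P5 -> A3/E4 P5 similar
  R4 @ bar2.0: A3/G4 m7 untreated
  R1 @ bar4.0: C4/C5 P8 -> F3/F4 P8 similar
  R2 @ bar4.0: C4/G4 P5 -> F3/F4 P8 similar
  R2 @ bar4.0: G4/C5 P4 -> F4/F4 P1 similar
  R8 @ bar4.0: penult P8 not 3rd/6th
  R8 @ bar4.0: penult P8 not 3rd/6th
  R1 @ bar5.0: F4/F4 P1 -> B4/B4 P1 similar
  R2 @ bar5.0: F3/D4 M6 -> G3/G4 P8 similar
  R7 @ bar5.0: F4->B4 leap 6st
  R7 @ bar5.0: F4->B4 leap 6st
  R6 @ bar5.3: closes on M3
  R6 @ bar5.3: closes on M3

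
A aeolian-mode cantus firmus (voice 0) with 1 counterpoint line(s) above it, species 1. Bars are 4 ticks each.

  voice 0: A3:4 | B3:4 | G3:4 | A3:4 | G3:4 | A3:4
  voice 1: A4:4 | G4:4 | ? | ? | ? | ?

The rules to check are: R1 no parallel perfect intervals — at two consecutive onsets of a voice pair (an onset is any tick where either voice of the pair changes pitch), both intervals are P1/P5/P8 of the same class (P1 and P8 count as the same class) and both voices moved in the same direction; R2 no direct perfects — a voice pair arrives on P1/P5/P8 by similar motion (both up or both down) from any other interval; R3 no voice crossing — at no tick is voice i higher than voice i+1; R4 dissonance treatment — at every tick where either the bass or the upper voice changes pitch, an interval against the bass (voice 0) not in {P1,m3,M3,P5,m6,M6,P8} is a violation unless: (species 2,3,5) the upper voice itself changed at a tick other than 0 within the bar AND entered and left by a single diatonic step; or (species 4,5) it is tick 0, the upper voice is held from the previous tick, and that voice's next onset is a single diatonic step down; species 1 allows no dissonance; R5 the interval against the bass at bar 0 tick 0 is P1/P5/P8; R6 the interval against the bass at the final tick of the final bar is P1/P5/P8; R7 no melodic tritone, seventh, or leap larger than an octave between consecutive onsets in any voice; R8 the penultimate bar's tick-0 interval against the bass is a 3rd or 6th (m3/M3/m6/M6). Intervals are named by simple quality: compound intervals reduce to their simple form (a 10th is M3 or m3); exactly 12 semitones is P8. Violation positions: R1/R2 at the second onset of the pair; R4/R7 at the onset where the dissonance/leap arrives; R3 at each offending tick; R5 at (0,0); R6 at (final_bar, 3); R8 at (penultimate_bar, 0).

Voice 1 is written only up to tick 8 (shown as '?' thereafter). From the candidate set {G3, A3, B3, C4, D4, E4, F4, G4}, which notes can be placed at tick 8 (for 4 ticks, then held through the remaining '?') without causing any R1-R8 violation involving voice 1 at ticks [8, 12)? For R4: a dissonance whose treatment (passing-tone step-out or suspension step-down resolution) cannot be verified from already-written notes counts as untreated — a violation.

G3: violates R2
A3: violates R4,R7
B3: legal
C4: violates R4
D4: violates R2
E4: legal
F4: violates R4
G4: legal

{B3, E4, G4}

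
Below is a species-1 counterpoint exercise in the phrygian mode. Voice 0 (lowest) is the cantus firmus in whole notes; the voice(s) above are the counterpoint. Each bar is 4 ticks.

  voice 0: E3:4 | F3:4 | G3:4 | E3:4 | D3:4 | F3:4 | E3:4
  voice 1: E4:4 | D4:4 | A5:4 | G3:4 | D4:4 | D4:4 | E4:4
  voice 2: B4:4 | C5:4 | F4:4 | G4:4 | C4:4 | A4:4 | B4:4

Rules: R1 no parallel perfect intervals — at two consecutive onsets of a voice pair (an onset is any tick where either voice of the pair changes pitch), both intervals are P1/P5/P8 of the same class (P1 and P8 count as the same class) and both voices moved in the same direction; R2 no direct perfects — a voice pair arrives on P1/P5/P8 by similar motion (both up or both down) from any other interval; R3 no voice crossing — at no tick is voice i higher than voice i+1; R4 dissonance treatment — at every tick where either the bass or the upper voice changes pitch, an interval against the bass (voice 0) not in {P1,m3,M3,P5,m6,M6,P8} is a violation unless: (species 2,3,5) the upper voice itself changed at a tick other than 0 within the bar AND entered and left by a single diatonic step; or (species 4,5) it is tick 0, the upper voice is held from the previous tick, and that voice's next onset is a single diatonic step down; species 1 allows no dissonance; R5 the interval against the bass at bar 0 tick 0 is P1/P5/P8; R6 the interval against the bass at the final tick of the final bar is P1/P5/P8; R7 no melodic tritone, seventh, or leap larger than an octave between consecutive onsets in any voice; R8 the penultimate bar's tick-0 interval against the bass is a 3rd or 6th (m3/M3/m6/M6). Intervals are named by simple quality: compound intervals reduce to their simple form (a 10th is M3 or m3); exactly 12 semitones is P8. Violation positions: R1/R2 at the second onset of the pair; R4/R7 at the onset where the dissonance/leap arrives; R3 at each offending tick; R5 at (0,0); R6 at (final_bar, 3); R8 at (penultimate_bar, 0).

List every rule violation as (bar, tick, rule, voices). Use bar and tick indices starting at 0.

bar 0: v0=E3 v1=E4 v2=B4 downbeat P5
bar 1: v0=F3 v1=D4 v2=C5 downbeat P5
bar 2: v0=G3 v1=A5 v2=F4 downbeat m7
bar 3: v0=E3 v1=G3 v2=G4 downbeat m3
bar 4: v0=D3 v1=D4 v2=C4 downbeat m7
bar 5: v0=F3 v1=D4 v2=A4 downbeat M3
bar 6: v0=E3 v1=E4 v2=B4 downbeat P5
  -> R1 @ bar 1 tick 0 v(0, 2): E3/B4 P5 -> F3/C5 P5 similar
  -> R3 @ bar 2 tick 0 v(1, 2): A5 above F4
  -> R4 @ bar 2 tick 0 v(0, 1): G3/A5 M2 untreated
  -> R4 @ bar 2 tick 0 v(0, 2): G3/F4 m7 untreated
  -> R7 @ bar 2 tick 0 v(1,): D4->A5 leap 19st
  -> R3 @ bar 2 tick 1 v(1, 2): A5 above F4
  -> R3 @ bar 2 tick 2 v(1, 2): A5 above F4
  -> R3 @ bar 2 tick 3 v(1, 2): A5 above F4
  -> R7 @ bar 3 tick 0 v(1,): A5->G3 leap 26st
  -> R3 @ bar 4 tick 0 v(1, 2): D4 above C4
  -> R4 @ bar 4 tick 0 v(0, 2): D3/C4 m7 untreated
  -> R3 @ bar 4 tick 1 v(1, 2): D4 above C4
  -> R3 @ bar 4 tick 2 v(1, 2): D4 above C4
  -> R3 @ bar 4 tick 3 v(1, 2): D4 above C4
  -> R1 @ bar 6 tick 0 v(1, 2): D4/A4 P5 -> E4/B4 P5 similar

(1, 0, R1, (0, 2))
(2, 0, R3, (1, 2))
(2, 0, R4, (0, 1))
(2, 0, R4, (0, 2))
(2, 0, R7, (1,))
(2, 1, R3, (1, 2))
(2, 2, R3, (1, 2))
(2, 3, R3, (1, 2))
(3, 0, R7, (1,))
(4, 0, R3, (1, 2))
(4, 0, R4, (0, 2))
(4, 1, R3, (1, 2))
(4, 2, R3, (1, 2))
(4, 3, R3, (1, 2))
(6, 0, R1, (1, 2))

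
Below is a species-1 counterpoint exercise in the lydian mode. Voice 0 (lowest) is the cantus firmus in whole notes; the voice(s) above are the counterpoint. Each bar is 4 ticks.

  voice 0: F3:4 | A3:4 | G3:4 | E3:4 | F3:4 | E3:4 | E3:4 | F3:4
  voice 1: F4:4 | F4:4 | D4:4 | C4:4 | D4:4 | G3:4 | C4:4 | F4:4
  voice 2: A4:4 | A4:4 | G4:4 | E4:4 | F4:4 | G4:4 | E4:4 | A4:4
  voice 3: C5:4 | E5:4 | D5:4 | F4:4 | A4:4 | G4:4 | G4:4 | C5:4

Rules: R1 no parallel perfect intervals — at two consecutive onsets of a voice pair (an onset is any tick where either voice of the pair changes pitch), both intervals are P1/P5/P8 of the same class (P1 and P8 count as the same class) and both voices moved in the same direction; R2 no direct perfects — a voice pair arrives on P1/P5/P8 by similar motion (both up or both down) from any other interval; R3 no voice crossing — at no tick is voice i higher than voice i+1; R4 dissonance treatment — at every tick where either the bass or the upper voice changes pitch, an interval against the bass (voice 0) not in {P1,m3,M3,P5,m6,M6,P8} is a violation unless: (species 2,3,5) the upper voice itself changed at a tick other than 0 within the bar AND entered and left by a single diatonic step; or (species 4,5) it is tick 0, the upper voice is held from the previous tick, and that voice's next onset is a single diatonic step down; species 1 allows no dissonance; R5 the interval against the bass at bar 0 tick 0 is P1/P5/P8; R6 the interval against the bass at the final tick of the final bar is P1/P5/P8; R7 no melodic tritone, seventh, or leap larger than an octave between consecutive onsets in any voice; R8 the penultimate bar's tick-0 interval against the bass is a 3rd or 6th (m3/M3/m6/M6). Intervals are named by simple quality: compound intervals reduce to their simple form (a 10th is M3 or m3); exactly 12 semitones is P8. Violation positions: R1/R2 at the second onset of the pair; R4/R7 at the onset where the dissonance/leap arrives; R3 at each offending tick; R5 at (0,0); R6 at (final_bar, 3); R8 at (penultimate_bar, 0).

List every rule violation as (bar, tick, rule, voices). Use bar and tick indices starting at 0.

bar 0: v0=F3 v1=F4 v2=A4 v3=C5 downbeat P5
bar 1: v0=A3 v1=F4 v2=A4 v3=E5 downbeat P5
bar 2: v0=G3 v1=D4 v2=G4 v3=D5 downbeat P5
bar 3: v0=E3 v1=C4 v2=E4 v3=F4 downbeat m2
bar 4: v0=F3 v1=D4 v2=F4 v3=A4 downbeat M3
bar 5: v0=E3 v1=G3 v2=G4 v3=G4 downbeat m3
bar 6: v0=E3 v1=C4 v2=E4 v3=G4 downbeat m3
bar 7: v0=F3 v1=F4 v2=A4 v3=C5 downbeat P5
  -> R5 @ bar 0 tick 0 v(0, 2): opens on M3
  -> R1 @ bar 1 tick 0 v(0, 3): F3/C5 P5 -> A3/E5 P5 similar
  -> R1 @ bar 2 tick 0 v(0, 2): A3/A4 P8 -> G3/G4 P8 similar
  -> R1 @ bar 2 tick 0 v(0, 3): A3/E5 P5 -> G3/D5 P5 similar
  -> R1 @ bar 2 tick 0 v(2, 3): A4/E5 P5 -> G4/D5 P5 similar
  -> R2 @ bar 2 tick 0 v(0, 1): A3/F4 m6 -> G3/D4 P5 similar
  -> R2 @ bar 2 tick 0 v(1, 3): F4/E5 M7 -> D4/D5 P8 similar
  -> R1 @ bar 3 tick 0 v(0, 2): G3/G4 P8 -> E3/E4 P8 similar
  -> R4 @ bar 3 tick 0 v(0, 3): E3/F4 m2 untreated
  -> R1 @ bar 4 tick 0 v(0, 2): E3/E4 P8 -> F3/F4 P8 similar
  -> R2 @ bar 4 tick 0 v(1, 3): C4/F4 P4 -> D4/A4 P5 similar
  -> R2 @ bar 5 tick 0 v(1, 3): D4/A4 P5 -> G3/G4 P8 similar
  -> R8 @ bar 6 tick 0 v(0, 2): penult P8 not 3rd/6th
  -> R1 @ bar 7 tick 0 v(1, 3): C4/G4 P5 -> F4/C5 P5 similar
  -> R2 @ bar 7 tick 0 v(0, 1): E3/C4 m6 -> F3/F4 P8 similar
  -> R2 @ bar 7 tick 0 v(0, 3): E3/G4 m3 -> F3/C5 P5 similar
  -> R6 @ bar 7 tick 3 v(0, 2): closes on M3

(0, 0, R5, (0, 2))
(1, 0, R1, (0, 3))
(2, 0, R1, (0, 2))
(2, 0, R1, (0, 3))
(2, 0, R1, (2, 3))
(2, 0, R2, (0, 1))
(2, 0, R2, (1, 3))
(3, 0, R1, (0, 2))
(3, 0, R4, (0, 3))
(4, 0, R1, (0, 2))
(4, 0, R2, (1, 3))
(5, 0, R2, (1, 3))
(6, 0, R8, (0, 2))
(7, 0, R1, (1, 3))
(7, 0, R2, (0, 1))
(7, 0, R2, (0, 3))
(7, 3, R6, (0, 2))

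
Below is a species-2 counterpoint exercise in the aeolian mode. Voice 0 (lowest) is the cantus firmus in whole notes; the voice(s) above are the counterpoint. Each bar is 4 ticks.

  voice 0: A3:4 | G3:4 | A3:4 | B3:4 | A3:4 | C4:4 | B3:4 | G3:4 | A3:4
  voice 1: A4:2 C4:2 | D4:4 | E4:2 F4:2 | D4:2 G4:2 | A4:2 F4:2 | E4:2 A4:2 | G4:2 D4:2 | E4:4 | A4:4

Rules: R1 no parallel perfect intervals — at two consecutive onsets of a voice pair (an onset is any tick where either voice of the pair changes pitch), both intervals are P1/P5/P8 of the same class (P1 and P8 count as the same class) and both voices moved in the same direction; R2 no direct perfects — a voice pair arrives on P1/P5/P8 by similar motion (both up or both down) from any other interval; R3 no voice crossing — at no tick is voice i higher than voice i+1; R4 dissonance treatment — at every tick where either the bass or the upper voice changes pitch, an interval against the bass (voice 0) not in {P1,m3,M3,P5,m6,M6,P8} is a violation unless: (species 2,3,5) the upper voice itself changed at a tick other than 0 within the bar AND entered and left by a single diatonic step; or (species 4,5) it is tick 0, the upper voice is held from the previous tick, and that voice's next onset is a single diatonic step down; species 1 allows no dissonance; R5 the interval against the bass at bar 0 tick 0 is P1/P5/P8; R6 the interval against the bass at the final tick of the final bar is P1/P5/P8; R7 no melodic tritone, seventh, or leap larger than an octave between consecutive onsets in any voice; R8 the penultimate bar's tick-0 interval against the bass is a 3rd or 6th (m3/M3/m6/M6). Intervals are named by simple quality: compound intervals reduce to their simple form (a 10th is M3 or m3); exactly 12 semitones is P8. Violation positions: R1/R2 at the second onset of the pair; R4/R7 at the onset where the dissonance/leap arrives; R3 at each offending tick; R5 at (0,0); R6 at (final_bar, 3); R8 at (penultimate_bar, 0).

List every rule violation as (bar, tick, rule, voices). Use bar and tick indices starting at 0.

bar 0: v0=A3 v1=A4 downbeat P8
bar 1: v0=G3 v1=D4 downbeat P5
bar 2: v0=A3 v1=E4 downbeat P5
bar 3: v0=B3 v1=D4 downbeat m3
bar 4: v0=A3 v1=A4 downbeat P8
bar 5: v0=C4 v1=E4 downbeat M3
bar 6: v0=B3 v1=G4 downbeat m6
bar 7: v0=G3 v1=E4 downbeat M6
bar 8: v0=A3 v1=A4 downbeat P8
  -> R1 @ bar 2 tick 0 v(0, 1): G3/D4 P5 -> A3/E4 P5 similar
  -> R2 @ bar 8 tick 0 v(0, 1): G3/E4 M6 -> A3/A4 P8 similar

(2, 0, R1, (0, 1))
(8, 0, R2, (0, 1))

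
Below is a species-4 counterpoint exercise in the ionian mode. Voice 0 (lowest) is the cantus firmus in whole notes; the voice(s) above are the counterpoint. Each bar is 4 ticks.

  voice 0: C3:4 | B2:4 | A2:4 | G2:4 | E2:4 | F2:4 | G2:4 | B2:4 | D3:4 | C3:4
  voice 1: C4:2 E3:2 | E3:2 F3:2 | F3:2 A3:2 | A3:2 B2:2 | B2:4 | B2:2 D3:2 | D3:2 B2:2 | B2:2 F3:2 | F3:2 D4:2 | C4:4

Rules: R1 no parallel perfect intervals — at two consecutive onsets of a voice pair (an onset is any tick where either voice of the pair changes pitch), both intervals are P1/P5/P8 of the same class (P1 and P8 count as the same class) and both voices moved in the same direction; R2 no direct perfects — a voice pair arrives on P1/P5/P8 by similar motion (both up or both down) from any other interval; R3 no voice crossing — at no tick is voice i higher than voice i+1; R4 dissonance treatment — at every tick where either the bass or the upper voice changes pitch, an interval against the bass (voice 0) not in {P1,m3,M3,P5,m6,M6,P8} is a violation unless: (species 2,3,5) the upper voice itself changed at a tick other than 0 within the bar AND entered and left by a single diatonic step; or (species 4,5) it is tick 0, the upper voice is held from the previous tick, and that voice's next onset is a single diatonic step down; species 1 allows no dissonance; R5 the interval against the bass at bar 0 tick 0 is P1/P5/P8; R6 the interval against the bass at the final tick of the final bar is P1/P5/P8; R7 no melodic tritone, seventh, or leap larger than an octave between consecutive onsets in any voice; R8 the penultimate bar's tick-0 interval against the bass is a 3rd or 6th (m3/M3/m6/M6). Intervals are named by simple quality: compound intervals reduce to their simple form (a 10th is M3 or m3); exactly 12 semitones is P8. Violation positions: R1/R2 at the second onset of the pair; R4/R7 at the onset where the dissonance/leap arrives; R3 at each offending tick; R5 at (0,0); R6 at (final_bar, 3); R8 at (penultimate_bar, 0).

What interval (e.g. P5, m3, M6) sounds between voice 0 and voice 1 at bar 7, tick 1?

voice 0=B2 voice 1=B2 -> P1

P1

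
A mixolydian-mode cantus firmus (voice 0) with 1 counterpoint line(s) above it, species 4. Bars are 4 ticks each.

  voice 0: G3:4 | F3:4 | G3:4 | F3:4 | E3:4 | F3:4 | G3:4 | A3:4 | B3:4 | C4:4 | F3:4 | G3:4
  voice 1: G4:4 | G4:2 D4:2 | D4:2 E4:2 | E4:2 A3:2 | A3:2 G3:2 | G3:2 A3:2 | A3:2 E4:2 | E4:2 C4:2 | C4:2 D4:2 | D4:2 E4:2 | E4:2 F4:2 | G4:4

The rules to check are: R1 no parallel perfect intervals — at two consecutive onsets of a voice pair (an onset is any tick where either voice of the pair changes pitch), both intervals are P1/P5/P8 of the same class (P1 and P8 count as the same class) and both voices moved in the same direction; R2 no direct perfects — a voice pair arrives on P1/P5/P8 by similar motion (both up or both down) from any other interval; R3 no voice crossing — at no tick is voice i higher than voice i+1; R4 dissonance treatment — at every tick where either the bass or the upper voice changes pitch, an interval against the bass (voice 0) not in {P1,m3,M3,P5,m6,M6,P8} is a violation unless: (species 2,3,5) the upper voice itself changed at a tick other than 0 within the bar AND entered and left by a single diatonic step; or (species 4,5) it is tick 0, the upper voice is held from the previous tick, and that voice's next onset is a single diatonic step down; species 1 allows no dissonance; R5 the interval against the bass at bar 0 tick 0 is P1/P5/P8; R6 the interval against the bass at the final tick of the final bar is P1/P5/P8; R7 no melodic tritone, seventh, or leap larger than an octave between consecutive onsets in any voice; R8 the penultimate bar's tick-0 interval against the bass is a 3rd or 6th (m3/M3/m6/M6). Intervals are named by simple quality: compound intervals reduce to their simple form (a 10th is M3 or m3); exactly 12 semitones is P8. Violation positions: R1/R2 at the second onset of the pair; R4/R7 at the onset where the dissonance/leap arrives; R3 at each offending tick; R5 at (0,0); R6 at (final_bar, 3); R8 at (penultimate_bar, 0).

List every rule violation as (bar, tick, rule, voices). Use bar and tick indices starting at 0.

bar 0: v0=G3 v1=G4 downbeat P8
bar 1: v0=F3 v1=G4 downbeat M2
bar 2: v0=G3 v1=D4 downbeat P5
bar 3: v0=F3 v1=E4 downbeat M7
bar 4: v0=E3 v1=A3 downbeat P4
bar 5: v0=F3 v1=G3 downbeat M2
bar 6: v0=G3 v1=A3 downbeat M2
bar 7: v0=A3 v1=E4 downbeat P5
bar 8: v0=B3 v1=C4 downbeat m2
bar 9: v0=C4 v1=D4 downbeat M2
bar 10: v0=F3 v1=E4 downbeat M7
bar 11: v0=G3 v1=G4 downbeat P8
  -> R4 @ bar 1 tick 0 v(0, 1): F3/G4 M2 untreated
  -> R4 @ bar 3 tick 0 v(0, 1): F3/E4 M7 untreated
  -> R4 @ bar 5 tick 0 v(0, 1): F3/G3 M2 untreated
  -> R4 @ bar 6 tick 0 v(0, 1): G3/A3 M2 untreated
  -> R4 @ bar 8 tick 0 v(0, 1): B3/C4 m2 untreated
  -> R4 @ bar 9 tick 0 v(0, 1): C4/D4 M2 untreated
  -> R4 @ bar 10 tick 0 v(0, 1): F3/E4 M7 untreated
  -> R8 @ bar 10 tick 0 v(0, 1): penult M7 not 3rd/6th
  -> R1 @ bar 11 tick 0 v(0, 1): F3/F4 P8 -> G3/G4 P8 similar

(1, 0, R4, (0, 1))
(3, 0, R4, (0, 1))
(5, 0, R4, (0, 1))
(6, 0, R4, (0, 1))
(8, 0, R4, (0, 1))
(9, 0, R4, (0, 1))
(10, 0, R4, (0, 1))
(10, 0, R8, (0, 1))
(11, 0, R1, (0, 1))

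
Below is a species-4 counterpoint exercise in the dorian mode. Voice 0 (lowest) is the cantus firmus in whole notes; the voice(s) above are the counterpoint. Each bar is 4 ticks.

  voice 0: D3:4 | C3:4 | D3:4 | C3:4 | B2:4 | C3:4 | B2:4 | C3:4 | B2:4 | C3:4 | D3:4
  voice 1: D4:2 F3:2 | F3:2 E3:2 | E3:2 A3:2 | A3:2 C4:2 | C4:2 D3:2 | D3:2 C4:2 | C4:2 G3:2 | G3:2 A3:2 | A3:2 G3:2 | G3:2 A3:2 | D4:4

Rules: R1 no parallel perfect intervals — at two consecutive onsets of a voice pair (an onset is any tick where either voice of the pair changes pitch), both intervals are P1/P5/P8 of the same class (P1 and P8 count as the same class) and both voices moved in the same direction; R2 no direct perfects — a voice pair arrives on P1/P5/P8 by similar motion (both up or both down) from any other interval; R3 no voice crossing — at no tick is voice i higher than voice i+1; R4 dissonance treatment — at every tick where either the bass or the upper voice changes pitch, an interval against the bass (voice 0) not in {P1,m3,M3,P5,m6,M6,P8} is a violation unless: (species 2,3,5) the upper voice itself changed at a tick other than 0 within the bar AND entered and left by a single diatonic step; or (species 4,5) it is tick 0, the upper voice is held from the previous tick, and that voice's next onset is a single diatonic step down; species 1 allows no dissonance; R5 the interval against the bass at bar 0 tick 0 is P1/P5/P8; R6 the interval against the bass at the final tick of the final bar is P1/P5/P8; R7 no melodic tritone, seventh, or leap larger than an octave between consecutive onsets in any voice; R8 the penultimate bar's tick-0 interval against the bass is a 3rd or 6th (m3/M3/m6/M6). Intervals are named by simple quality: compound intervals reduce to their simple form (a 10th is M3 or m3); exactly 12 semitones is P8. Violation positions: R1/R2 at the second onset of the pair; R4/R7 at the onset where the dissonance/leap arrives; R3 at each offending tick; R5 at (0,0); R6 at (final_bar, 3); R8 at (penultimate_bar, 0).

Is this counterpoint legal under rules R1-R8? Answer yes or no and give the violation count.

bar 0: v0=D3 v1=D4 (P8)
bar 1: v0=C3 v1=F3 (P4)
bar 2: v0=D3 v1=E3 (M2)
bar 3: v0=C3 v1=A3 (M6)
bar 4: v0=B2 v1=C4 (m2)
bar 5: v0=C3 v1=D3 (M2)
bar 6: v0=B2 v1=C4 (m2)
bar 7: v0=C3 v1=G3 (P5)
bar 8: v0=B2 v1=A3 (m7)
bar 9: v0=C3 v1=G3 (P5)
bar 10: v0=D3 v1=D4 (P8)
  R4 @ bar2.0: D3/E3 M2 untreated
  R4 @ bar4.0: B2/C4 m2 untreated
  R7 @ bar4.2: C4->D3 leap 10st
  R4 @ bar5.0: C3/D3 M2 untreated
  R7 @ bar5.2: D3->C4 leap 10st
  R4 @ bar6.0: B2/C4 m2 untreated
  R8 @ bar9.0: penult P5 not 3rd/6th
  R2 @ bar10.0: C3/A3 M6 -> D3/D4 P8 similar

No (8 violations)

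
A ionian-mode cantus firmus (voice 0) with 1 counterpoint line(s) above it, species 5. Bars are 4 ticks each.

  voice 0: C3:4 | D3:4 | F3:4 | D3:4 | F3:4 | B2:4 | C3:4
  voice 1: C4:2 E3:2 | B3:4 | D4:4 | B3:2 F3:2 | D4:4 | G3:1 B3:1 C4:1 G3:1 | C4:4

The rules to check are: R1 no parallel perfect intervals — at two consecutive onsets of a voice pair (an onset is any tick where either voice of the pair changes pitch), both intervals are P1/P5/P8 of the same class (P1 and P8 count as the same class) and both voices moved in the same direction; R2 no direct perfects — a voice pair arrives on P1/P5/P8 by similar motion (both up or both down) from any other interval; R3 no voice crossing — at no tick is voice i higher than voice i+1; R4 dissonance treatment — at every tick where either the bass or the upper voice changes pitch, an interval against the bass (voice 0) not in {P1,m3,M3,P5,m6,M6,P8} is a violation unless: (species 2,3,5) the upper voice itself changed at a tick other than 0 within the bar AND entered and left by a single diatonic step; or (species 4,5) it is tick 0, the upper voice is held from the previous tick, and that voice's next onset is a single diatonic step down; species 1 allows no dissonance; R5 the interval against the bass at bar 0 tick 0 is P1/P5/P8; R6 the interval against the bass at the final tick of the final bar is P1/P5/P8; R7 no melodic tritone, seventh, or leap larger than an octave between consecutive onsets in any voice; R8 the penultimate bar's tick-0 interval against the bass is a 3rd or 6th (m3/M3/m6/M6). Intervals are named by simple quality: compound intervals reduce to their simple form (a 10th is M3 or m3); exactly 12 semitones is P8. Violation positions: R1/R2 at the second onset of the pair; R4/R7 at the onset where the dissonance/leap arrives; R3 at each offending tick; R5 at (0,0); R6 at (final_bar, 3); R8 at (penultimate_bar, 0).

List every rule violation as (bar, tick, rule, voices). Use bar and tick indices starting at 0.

bar 0: v0=C3 v1=C4 downbeat P8
bar 1: v0=D3 v1=B3 downbeat M6
bar 2: v0=F3 v1=D4 downbeat M6
bar 3: v0=D3 v1=B3 downbeat M6
bar 4: v0=F3 v1=D4 downbeat M6
bar 5: v0=B2 v1=G3 downbeat m6
bar 6: v0=C3 v1=C4 downbeat P8
  -> R7 @ bar 3 tick 2 v(1,): B3->F3 leap 6st
  -> R7 @ bar 5 tick 0 v(0,): F3->B2 leap 6st
  -> R4 @ bar 5 tick 2 v(0, 1): B2/C4 m2 untreated
  -> R2 @ bar 6 tick 0 v(0, 1): B2/G3 m6 -> C3/C4 P8 similar

(3, 2, R7, (1,))
(5, 0, R7, (0,))
(5, 2, R4, (0, 1))
(6, 0, R2, (0, 1))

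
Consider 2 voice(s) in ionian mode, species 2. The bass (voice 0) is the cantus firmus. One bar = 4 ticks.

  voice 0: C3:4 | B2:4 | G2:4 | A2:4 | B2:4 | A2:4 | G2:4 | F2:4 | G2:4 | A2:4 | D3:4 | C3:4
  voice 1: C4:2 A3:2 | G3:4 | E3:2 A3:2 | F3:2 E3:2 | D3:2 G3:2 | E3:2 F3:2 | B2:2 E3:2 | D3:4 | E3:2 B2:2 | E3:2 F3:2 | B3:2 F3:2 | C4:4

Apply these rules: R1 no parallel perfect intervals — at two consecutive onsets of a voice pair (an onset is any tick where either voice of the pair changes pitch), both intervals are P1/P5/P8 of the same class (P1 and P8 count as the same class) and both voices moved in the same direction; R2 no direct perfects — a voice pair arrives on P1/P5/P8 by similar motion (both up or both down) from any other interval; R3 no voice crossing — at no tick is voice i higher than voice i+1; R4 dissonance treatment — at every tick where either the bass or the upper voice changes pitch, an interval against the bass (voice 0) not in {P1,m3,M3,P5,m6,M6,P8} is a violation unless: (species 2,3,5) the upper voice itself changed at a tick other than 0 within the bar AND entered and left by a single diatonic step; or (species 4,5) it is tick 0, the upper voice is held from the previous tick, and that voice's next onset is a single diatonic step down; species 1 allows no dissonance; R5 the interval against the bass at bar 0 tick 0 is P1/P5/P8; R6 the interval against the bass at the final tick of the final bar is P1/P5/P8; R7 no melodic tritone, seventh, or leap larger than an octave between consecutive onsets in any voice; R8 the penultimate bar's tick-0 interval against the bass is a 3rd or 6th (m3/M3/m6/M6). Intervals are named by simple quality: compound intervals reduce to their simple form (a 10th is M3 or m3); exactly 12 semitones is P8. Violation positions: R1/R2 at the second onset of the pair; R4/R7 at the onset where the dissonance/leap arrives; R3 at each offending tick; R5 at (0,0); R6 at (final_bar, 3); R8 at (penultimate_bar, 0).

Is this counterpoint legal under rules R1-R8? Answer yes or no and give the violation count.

bar 0: v0=C3 v1=C4 (P8)
bar 1: v0=B2 v1=G3 (m6)
bar 2: v0=G2 v1=E3 (M6)
bar 3: v0=A2 v1=F3 (m6)
bar 4: v0=B2 v1=D3 (m3)
bar 5: v0=A2 v1=E3 (P5)
bar 6: v0=G2 v1=B2 (M3)
bar 7: v0=F2 v1=D3 (M6)
bar 8: v0=G2 v1=E3 (M6)
bar 9: v0=A2 v1=E3 (P5)
bar 10: v0=D3 v1=B3 (M6)
bar 11: v0=C3 v1=C4 (P8)
  R4 @ bar2.2: G2/A3 M2 untreated
  R2 @ bar5.0: B2/G3 m6 -> A2/E3 P5 similar
  R7 @ bar6.0: F3->B2 leap 6st
  R2 @ bar9.0: G2/B2 M3 -> A2/E3 P5 similar
  R7 @ bar10.0: F3->B3 leap 6st
  R7 @ bar10.2: B3->F3 leap 6st

No (6 violations)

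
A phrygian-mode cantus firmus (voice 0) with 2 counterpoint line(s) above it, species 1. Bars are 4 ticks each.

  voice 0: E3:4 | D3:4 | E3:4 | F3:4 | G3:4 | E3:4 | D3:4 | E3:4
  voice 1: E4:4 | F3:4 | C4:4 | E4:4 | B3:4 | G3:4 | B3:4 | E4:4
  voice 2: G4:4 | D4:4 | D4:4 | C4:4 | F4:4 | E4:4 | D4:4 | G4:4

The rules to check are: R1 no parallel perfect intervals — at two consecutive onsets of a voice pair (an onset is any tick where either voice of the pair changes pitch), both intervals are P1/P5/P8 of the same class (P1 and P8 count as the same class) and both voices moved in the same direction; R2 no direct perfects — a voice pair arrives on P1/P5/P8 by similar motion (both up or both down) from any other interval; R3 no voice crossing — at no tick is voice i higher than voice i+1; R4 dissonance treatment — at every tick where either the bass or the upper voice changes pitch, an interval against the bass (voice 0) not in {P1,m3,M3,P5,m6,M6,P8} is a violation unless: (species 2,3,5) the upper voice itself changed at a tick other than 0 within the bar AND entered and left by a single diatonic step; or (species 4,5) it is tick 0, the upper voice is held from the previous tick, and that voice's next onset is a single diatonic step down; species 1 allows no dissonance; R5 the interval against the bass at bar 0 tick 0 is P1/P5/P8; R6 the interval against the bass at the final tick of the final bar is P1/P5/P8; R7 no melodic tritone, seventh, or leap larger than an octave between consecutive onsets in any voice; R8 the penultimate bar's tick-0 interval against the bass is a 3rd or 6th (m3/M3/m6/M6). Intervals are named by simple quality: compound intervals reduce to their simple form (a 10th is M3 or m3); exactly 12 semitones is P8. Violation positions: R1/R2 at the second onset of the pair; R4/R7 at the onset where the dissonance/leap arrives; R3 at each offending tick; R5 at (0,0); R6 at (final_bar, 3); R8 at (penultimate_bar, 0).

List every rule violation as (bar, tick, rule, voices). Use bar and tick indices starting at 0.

bar 0: v0=E3 v1=E4 v2=G4 downbeat m3
bar 1: v0=D3 v1=F3 v2=D4 downbeat P8
bar 2: v0=E3 v1=C4 v2=D4 downbeat m7
bar 3: v0=F3 v1=E4 v2=C4 downbeat P5
bar 4: v0=G3 v1=B3 v2=F4 downbeat m7
bar 5: v0=E3 v1=G3 v2=E4 downbeat P8
bar 6: v0=D3 v1=B3 v2=D4 downbeat P8
bar 7: v0=E3 v1=E4 v2=G4 downbeat m3
  -> R5 @ bar 0 tick 0 v(0, 2): opens on m3
  -> R2 @ bar 1 tick 0 v(0, 2): E3/G4 m3 -> D3/D4 P8 similar
  -> R7 @ bar 1 tick 0 v(1,): E4->F3 leap 11st
  -> R4 @ bar 2 tick 0 v(0, 2): E3/D4 m7 untreated
  -> R3 @ bar 3 tick 0 v(1, 2): E4 above C4
  -> R4 @ bar 3 tick 0 v(0, 1): F3/E4 M7 untreated
  -> R3 @ bar 3 tick 1 v(1, 2): E4 above C4
  -> R3 @ bar 3 tick 2 v(1, 2): E4 above C4
  -> R3 @ bar 3 tick 3 v(1, 2): E4 above C4
  -> R4 @ bar 4 tick 0 v(0, 2): G3/F4 m7 untreated
  -> R2 @ bar 5 tick 0 v(0, 2): G3/F4 m7 -> E3/E4 P8 similar
  -> R1 @ bar 6 tick 0 v(0, 2): E3/E4 P8 -> D3/D4 P8 similar
  -> R8 @ bar 6 tick 0 v(0, 2): penult P8 not 3rd/6th
  -> R2 @ bar 7 tick 0 v(0, 1): D3/B3 M6 -> E3/E4 P8 similar
  -> R6 @ bar 7 tick 3 v(0, 2): closes on m3

(0, 0, R5, (0, 2))
(1, 0, R2, (0, 2))
(1, 0, R7, (1,))
(2, 0, R4, (0, 2))
(3, 0, R3, (1, 2))
(3, 0, R4, (0, 1))
(3, 1, R3, (1, 2))
(3, 2, R3, (1, 2))
(3, 3, R3, (1, 2))
(4, 0, R4, (0, 2))
(5, 0, R2, (0, 2))
(6, 0, R1, (0, 2))
(6, 0, R8, (0, 2))
(7, 0, R2, (0, 1))
(7, 3, R6, (0, 2))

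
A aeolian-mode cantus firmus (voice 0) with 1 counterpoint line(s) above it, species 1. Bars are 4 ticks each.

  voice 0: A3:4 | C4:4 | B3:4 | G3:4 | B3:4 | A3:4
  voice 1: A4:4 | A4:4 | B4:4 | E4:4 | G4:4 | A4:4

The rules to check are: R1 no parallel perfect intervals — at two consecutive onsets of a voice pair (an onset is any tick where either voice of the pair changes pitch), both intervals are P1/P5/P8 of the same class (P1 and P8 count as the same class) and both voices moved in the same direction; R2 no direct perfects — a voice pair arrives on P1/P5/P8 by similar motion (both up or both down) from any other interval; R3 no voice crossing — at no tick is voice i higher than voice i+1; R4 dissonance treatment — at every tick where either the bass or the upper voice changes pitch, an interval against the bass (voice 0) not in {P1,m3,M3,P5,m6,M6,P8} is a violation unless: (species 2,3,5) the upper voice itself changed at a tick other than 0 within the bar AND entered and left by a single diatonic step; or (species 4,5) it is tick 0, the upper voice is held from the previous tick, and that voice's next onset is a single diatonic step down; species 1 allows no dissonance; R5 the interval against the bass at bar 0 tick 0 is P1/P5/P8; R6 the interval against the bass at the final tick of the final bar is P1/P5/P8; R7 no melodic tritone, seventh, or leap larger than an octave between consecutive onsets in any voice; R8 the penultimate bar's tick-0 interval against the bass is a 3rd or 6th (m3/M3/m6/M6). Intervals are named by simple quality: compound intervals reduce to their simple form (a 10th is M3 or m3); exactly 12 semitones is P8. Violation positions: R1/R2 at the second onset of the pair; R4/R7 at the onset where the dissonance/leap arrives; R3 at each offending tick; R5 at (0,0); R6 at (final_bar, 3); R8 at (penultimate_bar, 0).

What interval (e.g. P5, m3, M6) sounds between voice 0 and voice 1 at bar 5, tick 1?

P8

voice 0=A3 voice 1=A4 -> P8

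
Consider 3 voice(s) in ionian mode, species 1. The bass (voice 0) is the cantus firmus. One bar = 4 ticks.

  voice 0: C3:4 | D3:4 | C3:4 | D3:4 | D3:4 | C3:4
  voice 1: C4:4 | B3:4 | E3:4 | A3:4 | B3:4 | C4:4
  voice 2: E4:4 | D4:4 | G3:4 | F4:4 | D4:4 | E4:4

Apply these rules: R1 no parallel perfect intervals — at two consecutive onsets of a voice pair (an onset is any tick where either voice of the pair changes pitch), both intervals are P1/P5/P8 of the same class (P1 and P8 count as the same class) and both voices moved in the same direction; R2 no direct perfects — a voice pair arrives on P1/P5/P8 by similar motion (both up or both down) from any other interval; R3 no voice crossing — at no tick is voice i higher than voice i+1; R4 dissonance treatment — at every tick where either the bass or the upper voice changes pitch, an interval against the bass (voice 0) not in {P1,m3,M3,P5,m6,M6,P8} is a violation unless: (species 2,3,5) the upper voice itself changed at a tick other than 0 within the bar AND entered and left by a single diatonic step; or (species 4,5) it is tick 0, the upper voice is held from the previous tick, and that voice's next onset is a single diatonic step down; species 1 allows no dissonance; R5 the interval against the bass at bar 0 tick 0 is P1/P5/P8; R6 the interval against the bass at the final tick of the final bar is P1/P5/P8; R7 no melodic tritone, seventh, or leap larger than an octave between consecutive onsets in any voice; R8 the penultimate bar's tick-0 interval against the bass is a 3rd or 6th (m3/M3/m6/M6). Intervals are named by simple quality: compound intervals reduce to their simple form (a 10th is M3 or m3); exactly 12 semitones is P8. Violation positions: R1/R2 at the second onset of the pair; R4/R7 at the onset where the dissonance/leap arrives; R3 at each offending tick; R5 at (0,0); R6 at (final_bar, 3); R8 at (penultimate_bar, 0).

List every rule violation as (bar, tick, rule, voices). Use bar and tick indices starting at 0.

(0, 0, R5, (0, 2))
(2, 0, R2, (0, 2))
(3, 0, R2, (0, 1))
(3, 0, R7, (2,))
(4, 0, R8, (0, 2))
(5, 3, R6, (0, 2))

bar 0: v0=C3 v1=C4 v2=E4 downbeat M3
bar 1: v0=D3 v1=B3 v2=D4 downbeat P8
bar 2: v0=C3 v1=E3 v2=G3 downbeat P5
bar 3: v0=D3 v1=A3 v2=F4 downbeat m3
bar 4: v0=D3 v1=B3 v2=D4 downbeat P8
bar 5: v0=C3 v1=C4 v2=E4 downbeat M3
  -> R5 @ bar 0 tick 0 v(0, 2): opens on M3
  -> R2 @ bar 2 tick 0 v(0, 2): D3/D4 P8 -> C3/G3 P5 similar
  -> R2 @ bar 3 tick 0 v(0, 1): C3/E3 M3 -> D3/A3 P5 similar
  -> R7 @ bar 3 tick 0 v(2,): G3->F4 leap 10st
  -> R8 @ bar 4 tick 0 v(0, 2): penult P8 not 3rd/6th
  -> R6 @ bar 5 tick 3 v(0, 2): closes on M3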